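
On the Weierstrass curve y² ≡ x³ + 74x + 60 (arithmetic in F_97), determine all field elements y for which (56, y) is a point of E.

46, 51

x³ + 74x + 60 = 179820 ≡ 79 (mod 97).
Square roots of 79 mod 97: 46 and 51 (since 46² = 2116 ≡ 79).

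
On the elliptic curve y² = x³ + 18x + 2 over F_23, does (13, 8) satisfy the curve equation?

y² = 8² ≡ 18; x³ + 18x + 2 = 2433 ≡ 18 (mod 23). 18 = 18.

yes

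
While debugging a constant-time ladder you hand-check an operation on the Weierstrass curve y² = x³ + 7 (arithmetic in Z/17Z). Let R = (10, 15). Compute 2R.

tangent at (10, 15): λ = (3·10² + 0)/(2·15) ≡ 11/13. 13⁻¹ ≡ 4 (mod 17) since 13·4 = 52 ≡ 1, so λ ≡ 11·4 ≡ 10.
  x = λ² - 10 - 10 = 100 - 20 ≡ 12; y = λ·(10 - 12) - 15 ≡ 16. → (12, 16)

(12, 16)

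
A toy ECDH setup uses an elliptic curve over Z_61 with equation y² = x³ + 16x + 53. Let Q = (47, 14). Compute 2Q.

tangent at (47, 14): λ = (3·47² + 16)/(2·14) ≡ 55/28. 28⁻¹ ≡ 24 (mod 61), so λ ≡ 55·24 ≡ 39.
  x = λ² - 47 - 47 = 1521 - 94 ≡ 24; y = λ·(47 - 24) - 14 ≡ 29. → (24, 29)

(24, 29)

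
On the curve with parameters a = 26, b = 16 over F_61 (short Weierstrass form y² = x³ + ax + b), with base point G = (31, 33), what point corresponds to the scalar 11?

Double-and-add on 11 = (1011)₂. Start with G = (31, 33) for the leading 1-bit.
double: tangent at (31, 33): λ = (3·31² + 26)/(2·33) ≡ 42/5. 5⁻¹ ≡ 49 (mod 61), so λ ≡ 42·49 ≡ 45.
  x = λ² - 31 - 31 = 2025 - 62 ≡ 11; y = λ·(31 - 11) - 33 ≡ 13. → (11, 13)
double: tangent at (11, 13): λ = (3·11² + 26)/(2·13) ≡ 23/26. 26⁻¹ ≡ 54 (mod 61), so λ ≡ 23·54 ≡ 22.
  x = λ² - 11 - 11 = 484 - 22 ≡ 35; y = λ·(11 - 35) - 13 ≡ 8. → (35, 8)
add G: (35, 8) + (31, 33). λ = (33 - 8)/(31 - 35) ≡ 25/57 mod 61. 57⁻¹ ≡ 15 (mod 61) since 57·15 = 855 ≡ 1, so λ ≡ 9.
  x = λ² - 35 - 31 = 81 - 66 ≡ 15; y = λ·(35 - 15) - 8 ≡ 50. → (15, 50)
double: tangent at (15, 50): λ = (3·15² + 26)/(2·50) ≡ 30/39. 39⁻¹ ≡ 36 (mod 61), so λ ≡ 30·36 ≡ 43.
  x = λ² - 15 - 15 = 1849 - 30 ≡ 50; y = λ·(15 - 50) - 50 ≡ 31. → (50, 31)
add G: (50, 31) + (31, 33). λ = (33 - 31)/(31 - 50) ≡ 2/42 mod 61. 42⁻¹ ≡ 16 (mod 61), so λ ≡ 32.
  x = λ² - 50 - 31 = 1024 - 81 ≡ 28; y = λ·(50 - 28) - 31 ≡ 2. → (28, 2)

(28, 2)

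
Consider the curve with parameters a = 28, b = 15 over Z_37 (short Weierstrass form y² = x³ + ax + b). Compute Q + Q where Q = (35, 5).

tangent at (35, 5): λ = (3·35² + 28)/(2·5) ≡ 3/10. 10⁻¹ ≡ 26 (mod 37), so λ ≡ 3·26 ≡ 4.
  x = λ² - 35 - 35 = 16 - 70 ≡ 20; y = λ·(35 - 20) - 5 ≡ 18. → (20, 18)

(20, 18)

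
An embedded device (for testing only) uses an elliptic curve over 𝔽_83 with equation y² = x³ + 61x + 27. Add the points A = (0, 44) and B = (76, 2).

(43, 30)

(0, 44) + (76, 2). λ = (2 - 44)/(76 - 0) ≡ 41/76 mod 83. 76⁻¹ ≡ 71 (mod 83), so λ ≡ 6.
  x = λ² - 0 - 76 = 36 - 76 ≡ 43; y = λ·(0 - 43) - 44 ≡ 30. → (43, 30)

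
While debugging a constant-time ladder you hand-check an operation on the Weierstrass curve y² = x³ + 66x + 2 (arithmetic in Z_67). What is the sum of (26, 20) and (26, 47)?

The two points share x = 26 and their y-coordinates satisfy 20 + 47 ≡ 0 (mod 67), so they are inverses. Their sum is 𝒪.

O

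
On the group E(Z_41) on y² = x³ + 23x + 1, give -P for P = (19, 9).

-(19, 9) = (19, -9 mod 41) = (19, 32).

(19, 32)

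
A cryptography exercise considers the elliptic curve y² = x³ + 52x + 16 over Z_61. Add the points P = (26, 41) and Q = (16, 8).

(26, 41) + (16, 8). λ = (8 - 41)/(16 - 26) ≡ 28/51 mod 61. 51⁻¹ ≡ 6 (mod 61), so λ ≡ 46.
  x = λ² - 26 - 16 = 2116 - 42 ≡ 0; y = λ·(26 - 0) - 41 ≡ 57. → (0, 57)

(0, 57)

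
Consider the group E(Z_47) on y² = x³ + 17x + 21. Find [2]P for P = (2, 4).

(4, 24)

tangent at (2, 4): λ = (3·2² + 17)/(2·4) ≡ 29/8. 8⁻¹ ≡ 6 (mod 47), so λ ≡ 29·6 ≡ 33.
  x = λ² - 2 - 2 = 1089 - 4 ≡ 4; y = λ·(2 - 4) - 4 ≡ 24. → (4, 24)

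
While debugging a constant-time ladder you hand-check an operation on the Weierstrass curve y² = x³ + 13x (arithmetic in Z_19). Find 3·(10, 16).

(3, 3)

Write G = (10, 16).
Repeated addition: build up to 3G.
2G: tangent at (10, 16): λ = (3·10² + 13)/(2·16) ≡ 9/13. 13⁻¹ ≡ 3 (mod 19) since 13·3 = 39 ≡ 1, so λ ≡ 9·3 ≡ 8.
  x = λ² - 10 - 10 = 64 - 20 ≡ 6; y = λ·(10 - 6) - 16 ≡ 16. → (6, 16)
3G: (6, 16) + (10, 16). λ = (16 - 16)/(10 - 6) ≡ 0/4 mod 19. 4⁻¹ ≡ 5 (mod 19) since 4·5 = 20 ≡ 1, so λ ≡ 0.
  x = λ² - 6 - 10 = 0 - 16 ≡ 3; y = λ·(6 - 3) - 16 ≡ 3. → (3, 3)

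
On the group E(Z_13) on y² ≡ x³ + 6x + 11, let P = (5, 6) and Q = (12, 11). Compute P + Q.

(5, 7)

(5, 6) + (12, 11). λ = (11 - 6)/(12 - 5) ≡ 5/7 mod 13. 7⁻¹ ≡ 2 (mod 13) since 7·2 = 14 ≡ 1, so λ ≡ 10.
  x = λ² - 5 - 12 = 100 - 17 ≡ 5; y = λ·(5 - 5) - 6 ≡ 7. → (5, 7)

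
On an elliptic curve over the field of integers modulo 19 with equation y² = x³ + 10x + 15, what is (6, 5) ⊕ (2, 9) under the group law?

(6, 5) + (2, 9). λ = (9 - 5)/(2 - 6) ≡ 4/15 mod 19. 15⁻¹ ≡ 14 (mod 19), so λ ≡ 18.
  x = λ² - 6 - 2 = 324 - 8 ≡ 12; y = λ·(6 - 12) - 5 ≡ 1. → (12, 1)

(12, 1)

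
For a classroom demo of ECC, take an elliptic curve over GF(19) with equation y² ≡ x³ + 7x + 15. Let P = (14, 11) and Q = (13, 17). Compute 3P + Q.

(13, 17)

First 3P:
Repeated addition: build up to 3P.
2P: tangent at (14, 11): λ = (3·14² + 7)/(2·11) ≡ 6/3. 3⁻¹ ≡ 13 (mod 19) since 3·13 = 39 ≡ 1, so λ ≡ 6·13 ≡ 2.
  x = λ² - 14 - 14 = 4 - 28 ≡ 14; y = λ·(14 - 14) - 11 ≡ 8. → (14, 8)
3P: (14, 8) + (14, 11): same x and y₁ ≡ -y₂, so the sum is ∞.
3P = ∞.
Finally 3P + Q:
∞ + (13, 17) = (13, 17) (identity).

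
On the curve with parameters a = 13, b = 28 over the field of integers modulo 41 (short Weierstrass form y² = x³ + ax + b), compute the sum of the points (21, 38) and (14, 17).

(15, 21)

(21, 38) + (14, 17). λ = (17 - 38)/(14 - 21) ≡ 20/34 mod 41. 34⁻¹ ≡ 35 (mod 41), so λ ≡ 3.
  x = λ² - 21 - 14 = 9 - 35 ≡ 15; y = λ·(21 - 15) - 38 ≡ 21. → (15, 21)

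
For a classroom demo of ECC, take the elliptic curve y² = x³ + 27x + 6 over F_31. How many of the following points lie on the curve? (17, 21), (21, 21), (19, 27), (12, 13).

1

(17, 21): 21² ≡ 7, rhs ≡ 15 → off.
(21, 21): 21² ≡ 7, rhs ≡ 7 → on.
(19, 27): 27² ≡ 16, rhs ≡ 0 → off.
(12, 13): 13² ≡ 14, rhs ≡ 12 → off.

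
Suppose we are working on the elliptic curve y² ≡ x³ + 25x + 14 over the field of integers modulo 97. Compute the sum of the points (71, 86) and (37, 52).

(87, 92)

(71, 86) + (37, 52). λ = (52 - 86)/(37 - 71) ≡ 63/63 mod 97. 63⁻¹ ≡ 77 (mod 97), so λ ≡ 1.
  x = λ² - 71 - 37 = 1 - 108 ≡ 87; y = λ·(71 - 87) - 86 ≡ 92. → (87, 92)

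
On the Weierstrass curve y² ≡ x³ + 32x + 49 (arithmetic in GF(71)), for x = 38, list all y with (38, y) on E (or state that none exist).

x³ + 32x + 49 = 56137 ≡ 47 (mod 71).
47 is a non-residue mod 71; no y exists.

none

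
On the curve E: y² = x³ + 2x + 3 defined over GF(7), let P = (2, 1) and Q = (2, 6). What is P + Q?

The two points share x = 2 and their y-coordinates satisfy 1 + 6 ≡ 0 (mod 7), so they are inverses. Their sum is 𝒪.

O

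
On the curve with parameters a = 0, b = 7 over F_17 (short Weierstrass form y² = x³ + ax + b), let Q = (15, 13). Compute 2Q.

(2, 10)

tangent at (15, 13): λ = (3·15² + 0)/(2·13) ≡ 12/9. 9⁻¹ ≡ 2 (mod 17), so λ ≡ 12·2 ≡ 7.
  x = λ² - 15 - 15 = 49 - 30 ≡ 2; y = λ·(15 - 2) - 13 ≡ 10. → (2, 10)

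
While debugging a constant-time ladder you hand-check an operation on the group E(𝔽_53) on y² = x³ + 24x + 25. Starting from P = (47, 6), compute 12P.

(45, 40)

Repeated addition: build up to 12P.
2P: tangent at (47, 6): λ = (3·47² + 24)/(2·6) ≡ 26/12. 12⁻¹ ≡ 31 (mod 53) since 12·31 = 372 ≡ 1, so λ ≡ 26·31 ≡ 11.
  x = λ² - 47 - 47 = 121 - 94 ≡ 27; y = λ·(47 - 27) - 6 ≡ 2. → (27, 2)
3P: (27, 2) + (47, 6). λ = (6 - 2)/(47 - 27) ≡ 4/20 mod 53. 20⁻¹ ≡ 8 (mod 53), so λ ≡ 32.
  x = λ² - 27 - 47 = 1024 - 74 ≡ 49; y = λ·(27 - 49) - 2 ≡ 36. → (49, 36)
4P: (49, 36) + (47, 6). λ = (6 - 36)/(47 - 49) ≡ 23/51 mod 53. 51⁻¹ ≡ 26 (mod 53), so λ ≡ 15.
  x = λ² - 49 - 47 = 225 - 96 ≡ 23; y = λ·(49 - 23) - 36 ≡ 36. → (23, 36)
5P: (23, 36) + (47, 6). λ = (6 - 36)/(47 - 23) ≡ 23/24 mod 53. 24⁻¹ ≡ 42 (mod 53), so λ ≡ 12.
  x = λ² - 23 - 47 = 144 - 70 ≡ 21; y = λ·(23 - 21) - 36 ≡ 41. → (21, 41)
6P: (21, 41) + (47, 6). λ = (6 - 41)/(47 - 21) ≡ 18/26 mod 53. 26⁻¹ ≡ 51 (mod 53), so λ ≡ 17.
  x = λ² - 21 - 47 = 289 - 68 ≡ 9; y = λ·(21 - 9) - 41 ≡ 4. → (9, 4)
7P: (9, 4) + (47, 6). λ = (6 - 4)/(47 - 9) ≡ 2/38 mod 53. 38⁻¹ ≡ 7 (mod 53), so λ ≡ 14.
  x = λ² - 9 - 47 = 196 - 56 ≡ 34; y = λ·(9 - 34) - 4 ≡ 17. → (34, 17)
8P: (34, 17) + (47, 6). λ = (6 - 17)/(47 - 34) ≡ 42/13 mod 53. 13⁻¹ ≡ 49 (mod 53) since 13·49 = 637 ≡ 1, so λ ≡ 44.
  x = λ² - 34 - 47 = 1936 - 81 ≡ 0; y = λ·(34 - 0) - 17 ≡ 48. → (0, 48)
9P: (0, 48) + (47, 6). λ = (6 - 48)/(47 - 0) ≡ 11/47 mod 53. 47⁻¹ ≡ 44 (mod 53) since 47·44 = 2068 ≡ 1, so λ ≡ 7.
  x = λ² - 0 - 47 = 49 - 47 ≡ 2; y = λ·(0 - 2) - 48 ≡ 44. → (2, 44)
10P: (2, 44) + (47, 6). λ = (6 - 44)/(47 - 2) ≡ 15/45 mod 53. 45⁻¹ ≡ 33 (mod 53), so λ ≡ 18.
  x = λ² - 2 - 47 = 324 - 49 ≡ 10; y = λ·(2 - 10) - 44 ≡ 24. → (10, 24)
11P: (10, 24) + (47, 6). λ = (6 - 24)/(47 - 10) ≡ 35/37 mod 53. 37⁻¹ ≡ 43 (mod 53) since 37·43 = 1591 ≡ 1, so λ ≡ 21.
  x = λ² - 10 - 47 = 441 - 57 ≡ 13; y = λ·(10 - 13) - 24 ≡ 19. → (13, 19)
12P: (13, 19) + (47, 6). λ = (6 - 19)/(47 - 13) ≡ 40/34 mod 53. 34⁻¹ ≡ 39 (mod 53) since 34·39 = 1326 ≡ 1, so λ ≡ 23.
  x = λ² - 13 - 47 = 529 - 60 ≡ 45; y = λ·(13 - 45) - 19 ≡ 40. → (45, 40)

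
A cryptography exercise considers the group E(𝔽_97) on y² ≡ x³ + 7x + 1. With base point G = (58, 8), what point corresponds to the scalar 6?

Double-and-add on 6 = (110)₂. Start with G = (58, 8) for the leading 1-bit.
double: tangent at (58, 8): λ = (3·58² + 7)/(2·8) ≡ 11/16. 16⁻¹ ≡ 91 (mod 97), so λ ≡ 11·91 ≡ 31.
  x = λ² - 58 - 58 = 961 - 116 ≡ 69; y = λ·(58 - 69) - 8 ≡ 39. → (69, 39)
add G: (69, 39) + (58, 8). λ = (8 - 39)/(58 - 69) ≡ 66/86 mod 97. 86⁻¹ ≡ 44 (mod 97) since 86·44 = 3784 ≡ 1, so λ ≡ 91.
  x = λ² - 69 - 58 = 8281 - 127 ≡ 6; y = λ·(69 - 6) - 39 ≡ 68. → (6, 68)
double: tangent at (6, 68): λ = (3·6² + 7)/(2·68) ≡ 18/39. 39⁻¹ ≡ 5 (mod 97), so λ ≡ 18·5 ≡ 90.
  x = λ² - 6 - 6 = 8100 - 12 ≡ 37; y = λ·(6 - 37) - 68 ≡ 52. → (37, 52)

(37, 52)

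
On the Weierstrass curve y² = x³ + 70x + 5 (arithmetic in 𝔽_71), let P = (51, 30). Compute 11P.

(47, 11)

Repeated addition: build up to 11P.
2P: tangent at (51, 30): λ = (3·51² + 70)/(2·30) ≡ 63/60. 60⁻¹ ≡ 58 (mod 71), so λ ≡ 63·58 ≡ 33.
  x = λ² - 51 - 51 = 1089 - 102 ≡ 64; y = λ·(51 - 64) - 30 ≡ 38. → (64, 38)
3P: (64, 38) + (51, 30). λ = (30 - 38)/(51 - 64) ≡ 63/58 mod 71. 58⁻¹ ≡ 60 (mod 71) since 58·60 = 3480 ≡ 1, so λ ≡ 17.
  x = λ² - 64 - 51 = 289 - 115 ≡ 32; y = λ·(64 - 32) - 38 ≡ 9. → (32, 9)
4P: (32, 9) + (51, 30). λ = (30 - 9)/(51 - 32) ≡ 21/19 mod 71. 19⁻¹ ≡ 15 (mod 71) since 19·15 = 285 ≡ 1, so λ ≡ 31.
  x = λ² - 32 - 51 = 961 - 83 ≡ 26; y = λ·(32 - 26) - 9 ≡ 35. → (26, 35)
5P: (26, 35) + (51, 30). λ = (30 - 35)/(51 - 26) ≡ 66/25 mod 71. 25⁻¹ ≡ 54 (mod 71), so λ ≡ 14.
  x = λ² - 26 - 51 = 196 - 77 ≡ 48; y = λ·(26 - 48) - 35 ≡ 12. → (48, 12)
6P: (48, 12) + (51, 30). λ = (30 - 12)/(51 - 48) ≡ 18/3 mod 71. 3⁻¹ ≡ 24 (mod 71), so λ ≡ 6.
  x = λ² - 48 - 51 = 36 - 99 ≡ 8; y = λ·(48 - 8) - 12 ≡ 15. → (8, 15)
7P: (8, 15) + (51, 30). λ = (30 - 15)/(51 - 8) ≡ 15/43 mod 71. 43⁻¹ ≡ 38 (mod 71) since 43·38 = 1634 ≡ 1, so λ ≡ 2.
  x = λ² - 8 - 51 = 4 - 59 ≡ 16; y = λ·(8 - 16) - 15 ≡ 40. → (16, 40)
8P: (16, 40) + (51, 30). λ = (30 - 40)/(51 - 16) ≡ 61/35 mod 71. 35⁻¹ ≡ 69 (mod 71), so λ ≡ 20.
  x = λ² - 16 - 51 = 400 - 67 ≡ 49; y = λ·(16 - 49) - 40 ≡ 10. → (49, 10)
9P: (49, 10) + (51, 30). λ = (30 - 10)/(51 - 49) ≡ 20/2 mod 71. 2⁻¹ ≡ 36 (mod 71) since 2·36 = 72 ≡ 1, so λ ≡ 10.
  x = λ² - 49 - 51 = 100 - 100 ≡ 0; y = λ·(49 - 0) - 10 ≡ 54. → (0, 54)
10P: (0, 54) + (51, 30). λ = (30 - 54)/(51 - 0) ≡ 47/51 mod 71. 51⁻¹ ≡ 39 (mod 71) since 51·39 = 1989 ≡ 1, so λ ≡ 58.
  x = λ² - 0 - 51 = 3364 - 51 ≡ 47; y = λ·(0 - 47) - 54 ≡ 60. → (47, 60)
11P: (47, 60) + (51, 30). λ = (30 - 60)/(51 - 47) ≡ 41/4 mod 71. 4⁻¹ ≡ 18 (mod 71), so λ ≡ 28.
  x = λ² - 47 - 51 = 784 - 98 ≡ 47; y = λ·(47 - 47) - 60 ≡ 11. → (47, 11)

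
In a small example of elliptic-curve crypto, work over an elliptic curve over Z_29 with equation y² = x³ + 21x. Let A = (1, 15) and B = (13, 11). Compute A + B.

(28, 23)

(1, 15) + (13, 11). λ = (11 - 15)/(13 - 1) ≡ 25/12 mod 29. 12⁻¹ ≡ 17 (mod 29), so λ ≡ 19.
  x = λ² - 1 - 13 = 361 - 14 ≡ 28; y = λ·(1 - 28) - 15 ≡ 23. → (28, 23)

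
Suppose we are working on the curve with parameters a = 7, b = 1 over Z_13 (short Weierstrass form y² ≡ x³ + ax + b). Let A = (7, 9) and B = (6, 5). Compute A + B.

(3, 7)

(7, 9) + (6, 5). λ = (5 - 9)/(6 - 7) ≡ 9/12 mod 13. 12⁻¹ ≡ 12 (mod 13), so λ ≡ 4.
  x = λ² - 7 - 6 = 16 - 13 ≡ 3; y = λ·(7 - 3) - 9 ≡ 7. → (3, 7)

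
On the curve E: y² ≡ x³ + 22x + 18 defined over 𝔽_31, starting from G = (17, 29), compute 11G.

Double-and-add on 11 = (1011)₂. Start with G = (17, 29) for the leading 1-bit.
double: tangent at (17, 29): λ = (3·17² + 22)/(2·29) ≡ 21/27. 27⁻¹ ≡ 23 (mod 31), so λ ≡ 21·23 ≡ 18.
  x = λ² - 17 - 17 = 324 - 34 ≡ 11; y = λ·(17 - 11) - 29 ≡ 17. → (11, 17)
double: tangent at (11, 17): λ = (3·11² + 22)/(2·17) ≡ 13/3. 3⁻¹ ≡ 21 (mod 31), so λ ≡ 13·21 ≡ 25.
  x = λ² - 11 - 11 = 625 - 22 ≡ 14; y = λ·(11 - 14) - 17 ≡ 1. → (14, 1)
add G: (14, 1) + (17, 29). λ = (29 - 1)/(17 - 14) ≡ 28/3 mod 31. 3⁻¹ ≡ 21 (mod 31), so λ ≡ 30.
  x = λ² - 14 - 17 = 900 - 31 ≡ 1; y = λ·(14 - 1) - 1 ≡ 17. → (1, 17)
double: tangent at (1, 17): λ = (3·1² + 22)/(2·17) ≡ 25/3. 3⁻¹ ≡ 21 (mod 31), so λ ≡ 25·21 ≡ 29.
  x = λ² - 1 - 1 = 841 - 2 ≡ 2; y = λ·(1 - 2) - 17 ≡ 16. → (2, 16)
add G: (2, 16) + (17, 29). λ = (29 - 16)/(17 - 2) ≡ 13/15 mod 31. 15⁻¹ ≡ 29 (mod 31), so λ ≡ 5.
  x = λ² - 2 - 17 = 25 - 19 ≡ 6; y = λ·(2 - 6) - 16 ≡ 26. → (6, 26)

(6, 26)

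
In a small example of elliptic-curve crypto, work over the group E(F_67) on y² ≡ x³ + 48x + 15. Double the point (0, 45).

tangent at (0, 45): λ = (3·0² + 48)/(2·45) ≡ 48/23. 23⁻¹ ≡ 35 (mod 67) since 23·35 = 805 ≡ 1, so λ ≡ 48·35 ≡ 5.
  x = λ² - 0 - 0 = 25 - 0 ≡ 25; y = λ·(0 - 25) - 45 ≡ 31. → (25, 31)

(25, 31)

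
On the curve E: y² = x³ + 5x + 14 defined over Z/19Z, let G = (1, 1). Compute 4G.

(15, 5)

Repeated addition: build up to 4G.
2G: tangent at (1, 1): λ = (3·1² + 5)/(2·1) ≡ 8/2. 2⁻¹ ≡ 10 (mod 19), so λ ≡ 8·10 ≡ 4.
  x = λ² - 1 - 1 = 16 - 2 ≡ 14; y = λ·(1 - 14) - 1 ≡ 4. → (14, 4)
3G: (14, 4) + (1, 1). λ = (1 - 4)/(1 - 14) ≡ 16/6 mod 19. 6⁻¹ ≡ 16 (mod 19) since 6·16 = 96 ≡ 1, so λ ≡ 9.
  x = λ² - 14 - 1 = 81 - 15 ≡ 9; y = λ·(14 - 9) - 4 ≡ 3. → (9, 3)
4G: (9, 3) + (1, 1). λ = (1 - 3)/(1 - 9) ≡ 17/11 mod 19. 11⁻¹ ≡ 7 (mod 19), so λ ≡ 5.
  x = λ² - 9 - 1 = 25 - 10 ≡ 15; y = λ·(9 - 15) - 3 ≡ 5. → (15, 5)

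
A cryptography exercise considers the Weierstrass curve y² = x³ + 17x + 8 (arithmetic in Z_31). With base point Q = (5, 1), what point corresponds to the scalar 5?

Double-and-add on 5 = (101)₂. Start with Q = (5, 1) for the leading 1-bit.
double: tangent at (5, 1): λ = (3·5² + 17)/(2·1) ≡ 30/2. 2⁻¹ ≡ 16 (mod 31), so λ ≡ 30·16 ≡ 15.
  x = λ² - 5 - 5 = 225 - 10 ≡ 29; y = λ·(5 - 29) - 1 ≡ 11. → (29, 11)
double: tangent at (29, 11): λ = (3·29² + 17)/(2·11) ≡ 29/22. 22⁻¹ ≡ 24 (mod 31), so λ ≡ 29·24 ≡ 14.
  x = λ² - 29 - 29 = 196 - 58 ≡ 14; y = λ·(29 - 14) - 11 ≡ 13. → (14, 13)
add Q: (14, 13) + (5, 1). λ = (1 - 13)/(5 - 14) ≡ 19/22 mod 31. 22⁻¹ ≡ 24 (mod 31), so λ ≡ 22.
  x = λ² - 14 - 5 = 484 - 19 ≡ 0; y = λ·(14 - 0) - 13 ≡ 16. → (0, 16)

(0, 16)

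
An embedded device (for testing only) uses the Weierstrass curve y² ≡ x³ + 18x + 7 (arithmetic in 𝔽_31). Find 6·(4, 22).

(28, 22)

Write Q = (4, 22).
Double-and-add on 6 = (110)₂. Start with Q = (4, 22) for the leading 1-bit.
double: tangent at (4, 22): λ = (3·4² + 18)/(2·22) ≡ 4/13. 13⁻¹ ≡ 12 (mod 31) since 13·12 = 156 ≡ 1, so λ ≡ 4·12 ≡ 17.
  x = λ² - 4 - 4 = 289 - 8 ≡ 2; y = λ·(4 - 2) - 22 ≡ 12. → (2, 12)
add Q: (2, 12) + (4, 22). λ = (22 - 12)/(4 - 2) ≡ 10/2 mod 31. 2⁻¹ ≡ 16 (mod 31) since 2·16 = 32 ≡ 1, so λ ≡ 5.
  x = λ² - 2 - 4 = 25 - 6 ≡ 19; y = λ·(2 - 19) - 12 ≡ 27. → (19, 27)
double: tangent at (19, 27): λ = (3·19² + 18)/(2·27) ≡ 16/23. 23⁻¹ ≡ 27 (mod 31), so λ ≡ 16·27 ≡ 29.
  x = λ² - 19 - 19 = 841 - 38 ≡ 28; y = λ·(19 - 28) - 27 ≡ 22. → (28, 22)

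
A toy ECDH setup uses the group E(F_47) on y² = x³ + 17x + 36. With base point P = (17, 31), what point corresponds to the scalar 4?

Repeated addition: build up to 4P.
2P: tangent at (17, 31): λ = (3·17² + 17)/(2·31) ≡ 38/15. 15⁻¹ ≡ 22 (mod 47), so λ ≡ 38·22 ≡ 37.
  x = λ² - 17 - 17 = 1369 - 34 ≡ 19; y = λ·(17 - 19) - 31 ≡ 36. → (19, 36)
3P: (19, 36) + (17, 31). λ = (31 - 36)/(17 - 19) ≡ 42/45 mod 47. 45⁻¹ ≡ 23 (mod 47), so λ ≡ 26.
  x = λ² - 19 - 17 = 676 - 36 ≡ 29; y = λ·(19 - 29) - 36 ≡ 33. → (29, 33)
4P: (29, 33) + (17, 31). λ = (31 - 33)/(17 - 29) ≡ 45/35 mod 47. 35⁻¹ ≡ 43 (mod 47), so λ ≡ 8.
  x = λ² - 29 - 17 = 64 - 46 ≡ 18; y = λ·(29 - 18) - 33 ≡ 8. → (18, 8)

(18, 8)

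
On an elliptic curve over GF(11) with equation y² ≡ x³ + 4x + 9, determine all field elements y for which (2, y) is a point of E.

x³ + 4x + 9 = 25 ≡ 3 (mod 11).
Square roots of 3 mod 11: 5 and 6 (since 5² = 25 ≡ 3).

5, 6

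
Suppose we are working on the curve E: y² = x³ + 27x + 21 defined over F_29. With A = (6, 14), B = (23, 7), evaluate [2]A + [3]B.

First 2A:
Repeated addition: build up to 2A.
2A: tangent at (6, 14): λ = (3·6² + 27)/(2·14) ≡ 19/28. 28⁻¹ ≡ 28 (mod 29), so λ ≡ 19·28 ≡ 10.
  x = λ² - 6 - 6 = 100 - 12 ≡ 1; y = λ·(6 - 1) - 14 ≡ 7. → (1, 7)
2A = (1, 7).
Next 3B:
Repeated addition: build up to 3B.
2B: tangent at (23, 7): λ = (3·23² + 27)/(2·7) ≡ 19/14. 14⁻¹ ≡ 27 (mod 29) since 14·27 = 378 ≡ 1, so λ ≡ 19·27 ≡ 20.
  x = λ² - 23 - 23 = 400 - 46 ≡ 6; y = λ·(23 - 6) - 7 ≡ 14. → (6, 14)
3B: (6, 14) + (23, 7). λ = (7 - 14)/(23 - 6) ≡ 22/17 mod 29. 17⁻¹ ≡ 12 (mod 29) since 17·12 = 204 ≡ 1, so λ ≡ 3.
  x = λ² - 6 - 23 = 9 - 29 ≡ 9; y = λ·(6 - 9) - 14 ≡ 6. → (9, 6)
3B = (9, 6).
Finally 2A + 3B:
(1, 7) + (9, 6). λ = (6 - 7)/(9 - 1) ≡ 28/8 mod 29. 8⁻¹ ≡ 11 (mod 29), so λ ≡ 18.
  x = λ² - 1 - 9 = 324 - 10 ≡ 24; y = λ·(1 - 24) - 7 ≡ 14. → (24, 14)

(24, 14)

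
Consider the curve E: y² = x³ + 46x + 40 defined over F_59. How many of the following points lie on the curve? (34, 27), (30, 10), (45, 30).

(34, 27): 27² ≡ 21, rhs ≡ 21 → on.
(30, 10): 10² ≡ 41, rhs ≡ 41 → on.
(45, 30): 30² ≡ 15, rhs ≡ 15 → on.

3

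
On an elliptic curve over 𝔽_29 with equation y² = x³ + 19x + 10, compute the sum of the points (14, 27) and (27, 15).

(23, 17)

(14, 27) + (27, 15). λ = (15 - 27)/(27 - 14) ≡ 17/13 mod 29. 13⁻¹ ≡ 9 (mod 29), so λ ≡ 8.
  x = λ² - 14 - 27 = 64 - 41 ≡ 23; y = λ·(14 - 23) - 27 ≡ 17. → (23, 17)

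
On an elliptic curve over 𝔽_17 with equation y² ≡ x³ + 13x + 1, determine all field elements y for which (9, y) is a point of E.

x³ + 13x + 1 = 847 ≡ 14 (mod 17).
14 is a non-residue mod 17; no y exists.

none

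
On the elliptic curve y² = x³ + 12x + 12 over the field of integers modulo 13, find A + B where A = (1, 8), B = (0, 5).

(1, 8) + (0, 5). λ = (5 - 8)/(0 - 1) ≡ 10/12 mod 13. 12⁻¹ ≡ 12 (mod 13), so λ ≡ 3.
  x = λ² - 1 - 0 = 9 - 1 ≡ 8; y = λ·(1 - 8) - 8 ≡ 10. → (8, 10)

(8, 10)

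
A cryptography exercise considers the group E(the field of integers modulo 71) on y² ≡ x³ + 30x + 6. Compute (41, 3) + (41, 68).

O

The two points share x = 41 and their y-coordinates satisfy 3 + 68 ≡ 0 (mod 71), so they are inverses. Their sum is ∞.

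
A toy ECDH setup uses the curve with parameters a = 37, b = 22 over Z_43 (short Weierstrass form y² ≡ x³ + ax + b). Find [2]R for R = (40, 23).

tangent at (40, 23): λ = (3·40² + 37)/(2·23) ≡ 21/3. 3⁻¹ ≡ 29 (mod 43), so λ ≡ 21·29 ≡ 7.
  x = λ² - 40 - 40 = 49 - 80 ≡ 12; y = λ·(40 - 12) - 23 ≡ 1. → (12, 1)

(12, 1)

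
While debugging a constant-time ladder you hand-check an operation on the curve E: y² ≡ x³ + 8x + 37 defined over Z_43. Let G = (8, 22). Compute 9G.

(28, 38)

Double-and-add on 9 = (1001)₂. Start with G = (8, 22) for the leading 1-bit.
double: tangent at (8, 22): λ = (3·8² + 8)/(2·22) ≡ 28/1. 1⁻¹ ≡ 1 (mod 43), so λ ≡ 28·1 ≡ 28.
  x = λ² - 8 - 8 = 784 - 16 ≡ 37; y = λ·(8 - 37) - 22 ≡ 26. → (37, 26)
double: tangent at (37, 26): λ = (3·37² + 8)/(2·26) ≡ 30/9. 9⁻¹ ≡ 24 (mod 43), so λ ≡ 30·24 ≡ 32.
  x = λ² - 37 - 37 = 1024 - 74 ≡ 4; y = λ·(37 - 4) - 26 ≡ 41. → (4, 41)
double: tangent at (4, 41): λ = (3·4² + 8)/(2·41) ≡ 13/39. 39⁻¹ ≡ 32 (mod 43) since 39·32 = 1248 ≡ 1, so λ ≡ 13·32 ≡ 29.
  x = λ² - 4 - 4 = 841 - 8 ≡ 16; y = λ·(4 - 16) - 41 ≡ 41. → (16, 41)
add G: (16, 41) + (8, 22). λ = (22 - 41)/(8 - 16) ≡ 24/35 mod 43. 35⁻¹ ≡ 16 (mod 43) since 35·16 = 560 ≡ 1, so λ ≡ 40.
  x = λ² - 16 - 8 = 1600 - 24 ≡ 28; y = λ·(16 - 28) - 41 ≡ 38. → (28, 38)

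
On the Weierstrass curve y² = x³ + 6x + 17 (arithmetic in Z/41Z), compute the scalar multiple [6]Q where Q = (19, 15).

Double-and-add on 6 = (110)₂. Start with Q = (19, 15) for the leading 1-bit.
double: tangent at (19, 15): λ = (3·19² + 6)/(2·15) ≡ 23/30. 30⁻¹ ≡ 26 (mod 41), so λ ≡ 23·26 ≡ 24.
  x = λ² - 19 - 19 = 576 - 38 ≡ 5; y = λ·(19 - 5) - 15 ≡ 34. → (5, 34)
add Q: (5, 34) + (19, 15). λ = (15 - 34)/(19 - 5) ≡ 22/14 mod 41. 14⁻¹ ≡ 3 (mod 41), so λ ≡ 25.
  x = λ² - 5 - 19 = 625 - 24 ≡ 27; y = λ·(5 - 27) - 34 ≡ 31. → (27, 31)
double: tangent at (27, 31): λ = (3·27² + 6)/(2·31) ≡ 20/21. 21⁻¹ ≡ 2 (mod 41) since 21·2 = 42 ≡ 1, so λ ≡ 20·2 ≡ 40.
  x = λ² - 27 - 27 = 1600 - 54 ≡ 29; y = λ·(27 - 29) - 31 ≡ 12. → (29, 12)

(29, 12)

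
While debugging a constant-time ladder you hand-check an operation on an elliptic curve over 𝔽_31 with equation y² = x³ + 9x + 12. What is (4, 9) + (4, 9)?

tangent at (4, 9): λ = (3·4² + 9)/(2·9) ≡ 26/18. 18⁻¹ ≡ 19 (mod 31), so λ ≡ 26·19 ≡ 29.
  x = λ² - 4 - 4 = 841 - 8 ≡ 27; y = λ·(4 - 27) - 9 ≡ 6. → (27, 6)

(27, 6)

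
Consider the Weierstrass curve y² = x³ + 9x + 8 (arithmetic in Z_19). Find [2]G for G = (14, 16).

tangent at (14, 16): λ = (3·14² + 9)/(2·16) ≡ 8/13. 13⁻¹ ≡ 3 (mod 19), so λ ≡ 8·3 ≡ 5.
  x = λ² - 14 - 14 = 25 - 28 ≡ 16; y = λ·(14 - 16) - 16 ≡ 12. → (16, 12)

(16, 12)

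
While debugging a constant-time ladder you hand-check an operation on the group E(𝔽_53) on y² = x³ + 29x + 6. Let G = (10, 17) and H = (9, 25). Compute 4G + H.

First 4G:
Repeated addition: build up to 4G.
2G: tangent at (10, 17): λ = (3·10² + 29)/(2·17) ≡ 11/34. 34⁻¹ ≡ 39 (mod 53) since 34·39 = 1326 ≡ 1, so λ ≡ 11·39 ≡ 5.
  x = λ² - 10 - 10 = 25 - 20 ≡ 5; y = λ·(10 - 5) - 17 ≡ 8. → (5, 8)
3G: (5, 8) + (10, 17). λ = (17 - 8)/(10 - 5) ≡ 9/5 mod 53. 5⁻¹ ≡ 32 (mod 53), so λ ≡ 23.
  x = λ² - 5 - 10 = 529 - 15 ≡ 37; y = λ·(5 - 37) - 8 ≡ 51. → (37, 51)
4G: (37, 51) + (10, 17). λ = (17 - 51)/(10 - 37) ≡ 19/26 mod 53. 26⁻¹ ≡ 51 (mod 53), so λ ≡ 15.
  x = λ² - 37 - 10 = 225 - 47 ≡ 19; y = λ·(37 - 19) - 51 ≡ 7. → (19, 7)
4G = (19, 7).
Finally 4G + H:
(19, 7) + (9, 25). λ = (25 - 7)/(9 - 19) ≡ 18/43 mod 53. 43⁻¹ ≡ 37 (mod 53), so λ ≡ 30.
  x = λ² - 19 - 9 = 900 - 28 ≡ 24; y = λ·(19 - 24) - 7 ≡ 2. → (24, 2)

(24, 2)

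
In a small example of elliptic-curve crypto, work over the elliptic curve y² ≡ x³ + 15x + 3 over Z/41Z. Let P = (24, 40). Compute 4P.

(23, 16)

Repeated addition: build up to 4P.
2P: tangent at (24, 40): λ = (3·24² + 15)/(2·40) ≡ 21/39. 39⁻¹ ≡ 20 (mod 41), so λ ≡ 21·20 ≡ 10.
  x = λ² - 24 - 24 = 100 - 48 ≡ 11; y = λ·(24 - 11) - 40 ≡ 8. → (11, 8)
3P: (11, 8) + (24, 40). λ = (40 - 8)/(24 - 11) ≡ 32/13 mod 41. 13⁻¹ ≡ 19 (mod 41) since 13·19 = 247 ≡ 1, so λ ≡ 34.
  x = λ² - 11 - 24 = 1156 - 35 ≡ 14; y = λ·(11 - 14) - 8 ≡ 13. → (14, 13)
4P: (14, 13) + (24, 40). λ = (40 - 13)/(24 - 14) ≡ 27/10 mod 41. 10⁻¹ ≡ 37 (mod 41) since 10·37 = 370 ≡ 1, so λ ≡ 15.
  x = λ² - 14 - 24 = 225 - 38 ≡ 23; y = λ·(14 - 23) - 13 ≡ 16. → (23, 16)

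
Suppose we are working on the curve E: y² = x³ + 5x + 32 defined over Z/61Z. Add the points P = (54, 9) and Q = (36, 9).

(32, 52)

(54, 9) + (36, 9). λ = (9 - 9)/(36 - 54) ≡ 0/43 mod 61. 43⁻¹ ≡ 44 (mod 61), so λ ≡ 0.
  x = λ² - 54 - 36 = 0 - 90 ≡ 32; y = λ·(54 - 32) - 9 ≡ 52. → (32, 52)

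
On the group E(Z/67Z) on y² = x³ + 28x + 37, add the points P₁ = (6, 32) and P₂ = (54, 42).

(6, 32) + (54, 42). λ = (42 - 32)/(54 - 6) ≡ 10/48 mod 67. 48⁻¹ ≡ 7 (mod 67), so λ ≡ 3.
  x = λ² - 6 - 54 = 9 - 60 ≡ 16; y = λ·(6 - 16) - 32 ≡ 5. → (16, 5)

(16, 5)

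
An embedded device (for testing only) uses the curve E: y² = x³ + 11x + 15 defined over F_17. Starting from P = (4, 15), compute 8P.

(5, 5)

Repeated addition: build up to 8P.
2P: tangent at (4, 15): λ = (3·4² + 11)/(2·15) ≡ 8/13. 13⁻¹ ≡ 4 (mod 17), so λ ≡ 8·4 ≡ 15.
  x = λ² - 4 - 4 = 225 - 8 ≡ 13; y = λ·(4 - 13) - 15 ≡ 3. → (13, 3)
3P: (13, 3) + (4, 15). λ = (15 - 3)/(4 - 13) ≡ 12/8 mod 17. 8⁻¹ ≡ 15 (mod 17), so λ ≡ 10.
  x = λ² - 13 - 4 = 100 - 17 ≡ 15; y = λ·(13 - 15) - 3 ≡ 11. → (15, 11)
4P: (15, 11) + (4, 15). λ = (15 - 11)/(4 - 15) ≡ 4/6 mod 17. 6⁻¹ ≡ 3 (mod 17) since 6·3 = 18 ≡ 1, so λ ≡ 12.
  x = λ² - 15 - 4 = 144 - 19 ≡ 6; y = λ·(15 - 6) - 11 ≡ 12. → (6, 12)
5P: (6, 12) + (4, 15). λ = (15 - 12)/(4 - 6) ≡ 3/15 mod 17. 15⁻¹ ≡ 8 (mod 17) since 15·8 = 120 ≡ 1, so λ ≡ 7.
  x = λ² - 6 - 4 = 49 - 10 ≡ 5; y = λ·(6 - 5) - 12 ≡ 12. → (5, 12)
6P: (5, 12) + (4, 15). λ = (15 - 12)/(4 - 5) ≡ 3/16 mod 17. 16⁻¹ ≡ 16 (mod 17) since 16·16 = 256 ≡ 1, so λ ≡ 14.
  x = λ² - 5 - 4 = 196 - 9 ≡ 0; y = λ·(5 - 0) - 12 ≡ 7. → (0, 7)
7P: (0, 7) + (4, 15). λ = (15 - 7)/(4 - 0) ≡ 8/4 mod 17. 4⁻¹ ≡ 13 (mod 17) since 4·13 = 52 ≡ 1, so λ ≡ 2.
  x = λ² - 0 - 4 = 4 - 4 ≡ 0; y = λ·(0 - 0) - 7 ≡ 10. → (0, 10)
8P: (0, 10) + (4, 15). λ = (15 - 10)/(4 - 0) ≡ 5/4 mod 17. 4⁻¹ ≡ 13 (mod 17) since 4·13 = 52 ≡ 1, so λ ≡ 14.
  x = λ² - 0 - 4 = 196 - 4 ≡ 5; y = λ·(0 - 5) - 10 ≡ 5. → (5, 5)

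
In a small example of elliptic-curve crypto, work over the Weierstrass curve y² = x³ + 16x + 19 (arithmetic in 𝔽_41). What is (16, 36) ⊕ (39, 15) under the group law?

(16, 36) + (39, 15). λ = (15 - 36)/(39 - 16) ≡ 20/23 mod 41. 23⁻¹ ≡ 25 (mod 41) since 23·25 = 575 ≡ 1, so λ ≡ 8.
  x = λ² - 16 - 39 = 64 - 55 ≡ 9; y = λ·(16 - 9) - 36 ≡ 20. → (9, 20)

(9, 20)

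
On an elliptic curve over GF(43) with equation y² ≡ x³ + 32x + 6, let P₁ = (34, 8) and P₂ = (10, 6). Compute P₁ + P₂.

(22, 36)

(34, 8) + (10, 6). λ = (6 - 8)/(10 - 34) ≡ 41/19 mod 43. 19⁻¹ ≡ 34 (mod 43) since 19·34 = 646 ≡ 1, so λ ≡ 18.
  x = λ² - 34 - 10 = 324 - 44 ≡ 22; y = λ·(34 - 22) - 8 ≡ 36. → (22, 36)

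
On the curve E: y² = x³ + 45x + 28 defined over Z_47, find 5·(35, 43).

Write Q = (35, 43).
Repeated addition: build up to 5Q.
2Q: tangent at (35, 43): λ = (3·35² + 45)/(2·43) ≡ 7/39. 39⁻¹ ≡ 41 (mod 47), so λ ≡ 7·41 ≡ 5.
  x = λ² - 35 - 35 = 25 - 70 ≡ 2; y = λ·(35 - 2) - 43 ≡ 28. → (2, 28)
3Q: (2, 28) + (35, 43). λ = (43 - 28)/(35 - 2) ≡ 15/33 mod 47. 33⁻¹ ≡ 10 (mod 47), so λ ≡ 9.
  x = λ² - 2 - 35 = 81 - 37 ≡ 44; y = λ·(2 - 44) - 28 ≡ 17. → (44, 17)
4Q: (44, 17) + (35, 43). λ = (43 - 17)/(35 - 44) ≡ 26/38 mod 47. 38⁻¹ ≡ 26 (mod 47) since 38·26 = 988 ≡ 1, so λ ≡ 18.
  x = λ² - 44 - 35 = 324 - 79 ≡ 10; y = λ·(44 - 10) - 17 ≡ 31. → (10, 31)
5Q: (10, 31) + (35, 43). λ = (43 - 31)/(35 - 10) ≡ 12/25 mod 47. 25⁻¹ ≡ 32 (mod 47) since 25·32 = 800 ≡ 1, so λ ≡ 8.
  x = λ² - 10 - 35 = 64 - 45 ≡ 19; y = λ·(10 - 19) - 31 ≡ 38. → (19, 38)

(19, 38)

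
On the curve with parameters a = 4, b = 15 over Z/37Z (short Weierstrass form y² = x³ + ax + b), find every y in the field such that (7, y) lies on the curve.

4, 33

x³ + 4x + 15 = 386 ≡ 16 (mod 37).
Square roots of 16 mod 37: 4 and 33 (since 4² = 16 ≡ 16).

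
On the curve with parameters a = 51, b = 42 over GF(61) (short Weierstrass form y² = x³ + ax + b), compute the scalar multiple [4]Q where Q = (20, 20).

Double-and-add on 4 = (100)₂. Start with Q = (20, 20) for the leading 1-bit.
double: tangent at (20, 20): λ = (3·20² + 51)/(2·20) ≡ 31/40. 40⁻¹ ≡ 29 (mod 61), so λ ≡ 31·29 ≡ 45.
  x = λ² - 20 - 20 = 2025 - 40 ≡ 33; y = λ·(20 - 33) - 20 ≡ 5. → (33, 5)
double: tangent at (33, 5): λ = (3·33² + 51)/(2·5) ≡ 24/10. 10⁻¹ ≡ 55 (mod 61), so λ ≡ 24·55 ≡ 39.
  x = λ² - 33 - 33 = 1521 - 66 ≡ 52; y = λ·(33 - 52) - 5 ≡ 47. → (52, 47)

(52, 47)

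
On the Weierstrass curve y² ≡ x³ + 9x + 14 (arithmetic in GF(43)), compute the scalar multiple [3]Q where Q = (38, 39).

(1, 14)

Repeated addition: build up to 3Q.
2Q: tangent at (38, 39): λ = (3·38² + 9)/(2·39) ≡ 41/35. 35⁻¹ ≡ 16 (mod 43) since 35·16 = 560 ≡ 1, so λ ≡ 41·16 ≡ 11.
  x = λ² - 38 - 38 = 121 - 76 ≡ 2; y = λ·(38 - 2) - 39 ≡ 13. → (2, 13)
3Q: (2, 13) + (38, 39). λ = (39 - 13)/(38 - 2) ≡ 26/36 mod 43. 36⁻¹ ≡ 6 (mod 43) since 36·6 = 216 ≡ 1, so λ ≡ 27.
  x = λ² - 2 - 38 = 729 - 40 ≡ 1; y = λ·(2 - 1) - 13 ≡ 14. → (1, 14)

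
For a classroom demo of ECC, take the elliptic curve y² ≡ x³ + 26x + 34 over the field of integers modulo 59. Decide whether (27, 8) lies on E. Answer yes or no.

yes

y² = 8² ≡ 5; x³ + 26x + 34 = 20419 ≡ 5 (mod 59). 5 = 5.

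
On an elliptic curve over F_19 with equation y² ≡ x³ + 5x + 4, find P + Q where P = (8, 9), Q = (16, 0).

(12, 5)

(8, 9) + (16, 0). λ = (0 - 9)/(16 - 8) ≡ 10/8 mod 19. 8⁻¹ ≡ 12 (mod 19), so λ ≡ 6.
  x = λ² - 8 - 16 = 36 - 24 ≡ 12; y = λ·(8 - 12) - 9 ≡ 5. → (12, 5)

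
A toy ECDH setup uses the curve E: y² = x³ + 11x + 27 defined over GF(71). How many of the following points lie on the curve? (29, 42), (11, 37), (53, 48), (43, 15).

(29, 42): 42² ≡ 60, rhs ≡ 27 → off.
(11, 37): 37² ≡ 20, rhs ≡ 59 → off.
(53, 48): 48² ≡ 32, rhs ≡ 32 → on.
(43, 15): 15² ≡ 12, rhs ≡ 61 → off.

1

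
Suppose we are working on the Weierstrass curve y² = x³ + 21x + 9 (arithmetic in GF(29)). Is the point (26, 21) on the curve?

y² = 21² ≡ 6; x³ + 21x + 9 = 18131 ≡ 6 (mod 29). 6 = 6.

yes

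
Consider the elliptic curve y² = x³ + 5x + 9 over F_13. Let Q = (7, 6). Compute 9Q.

(9, 4)

Double-and-add on 9 = (1001)₂. Start with Q = (7, 6) for the leading 1-bit.
double: tangent at (7, 6): λ = (3·7² + 5)/(2·6) ≡ 9/12. 12⁻¹ ≡ 12 (mod 13), so λ ≡ 9·12 ≡ 4.
  x = λ² - 7 - 7 = 16 - 14 ≡ 2; y = λ·(7 - 2) - 6 ≡ 1. → (2, 1)
double: tangent at (2, 1): λ = (3·2² + 5)/(2·1) ≡ 4/2. 2⁻¹ ≡ 7 (mod 13) since 2·7 = 14 ≡ 1, so λ ≡ 4·7 ≡ 2.
  x = λ² - 2 - 2 = 4 - 4 ≡ 0; y = λ·(2 - 0) - 1 ≡ 3. → (0, 3)
double: tangent at (0, 3): λ = (3·0² + 5)/(2·3) ≡ 5/6. 6⁻¹ ≡ 11 (mod 13), so λ ≡ 5·11 ≡ 3.
  x = λ² - 0 - 0 = 9 - 0 ≡ 9; y = λ·(0 - 9) - 3 ≡ 9. → (9, 9)
add Q: (9, 9) + (7, 6). λ = (6 - 9)/(7 - 9) ≡ 10/11 mod 13. 11⁻¹ ≡ 6 (mod 13), so λ ≡ 8.
  x = λ² - 9 - 7 = 64 - 16 ≡ 9; y = λ·(9 - 9) - 9 ≡ 4. → (9, 4)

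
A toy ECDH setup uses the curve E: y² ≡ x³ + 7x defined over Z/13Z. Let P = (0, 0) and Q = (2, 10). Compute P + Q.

(10, 2)

(0, 0) + (2, 10). λ = (10 - 0)/(2 - 0) ≡ 10/2 mod 13. 2⁻¹ ≡ 7 (mod 13) since 2·7 = 14 ≡ 1, so λ ≡ 5.
  x = λ² - 0 - 2 = 25 - 2 ≡ 10; y = λ·(0 - 10) - 0 ≡ 2. → (10, 2)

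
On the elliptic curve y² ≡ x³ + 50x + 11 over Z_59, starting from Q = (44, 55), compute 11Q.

(57, 27)

Double-and-add on 11 = (1011)₂. Start with Q = (44, 55) for the leading 1-bit.
double: tangent at (44, 55): λ = (3·44² + 50)/(2·55) ≡ 17/51. 51⁻¹ ≡ 22 (mod 59), so λ ≡ 17·22 ≡ 20.
  x = λ² - 44 - 44 = 400 - 88 ≡ 17; y = λ·(44 - 17) - 55 ≡ 13. → (17, 13)
double: tangent at (17, 13): λ = (3·17² + 50)/(2·13) ≡ 32/26. 26⁻¹ ≡ 25 (mod 59) since 26·25 = 650 ≡ 1, so λ ≡ 32·25 ≡ 33.
  x = λ² - 17 - 17 = 1089 - 34 ≡ 52; y = λ·(17 - 52) - 13 ≡ 12. → (52, 12)
add Q: (52, 12) + (44, 55). λ = (55 - 12)/(44 - 52) ≡ 43/51 mod 59. 51⁻¹ ≡ 22 (mod 59), so λ ≡ 2.
  x = λ² - 52 - 44 = 4 - 96 ≡ 26; y = λ·(52 - 26) - 12 ≡ 40. → (26, 40)
double: tangent at (26, 40): λ = (3·26² + 50)/(2·40) ≡ 13/21. 21⁻¹ ≡ 45 (mod 59), so λ ≡ 13·45 ≡ 54.
  x = λ² - 26 - 26 = 2916 - 52 ≡ 32; y = λ·(26 - 32) - 40 ≡ 49. → (32, 49)
add Q: (32, 49) + (44, 55). λ = (55 - 49)/(44 - 32) ≡ 6/12 mod 59. 12⁻¹ ≡ 5 (mod 59) since 12·5 = 60 ≡ 1, so λ ≡ 30.
  x = λ² - 32 - 44 = 900 - 76 ≡ 57; y = λ·(32 - 57) - 49 ≡ 27. → (57, 27)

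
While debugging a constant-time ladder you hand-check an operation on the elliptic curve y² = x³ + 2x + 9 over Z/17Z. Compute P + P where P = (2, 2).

(4, 8)

tangent at (2, 2): λ = (3·2² + 2)/(2·2) ≡ 14/4. 4⁻¹ ≡ 13 (mod 17), so λ ≡ 14·13 ≡ 12.
  x = λ² - 2 - 2 = 144 - 4 ≡ 4; y = λ·(2 - 4) - 2 ≡ 8. → (4, 8)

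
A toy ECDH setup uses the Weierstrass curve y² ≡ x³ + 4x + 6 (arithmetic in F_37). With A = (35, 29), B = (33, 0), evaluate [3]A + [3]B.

First 3A:
Repeated addition: build up to 3A.
2A: tangent at (35, 29): λ = (3·35² + 4)/(2·29) ≡ 16/21. 21⁻¹ ≡ 30 (mod 37) since 21·30 = 630 ≡ 1, so λ ≡ 16·30 ≡ 36.
  x = λ² - 35 - 35 = 1296 - 70 ≡ 5; y = λ·(35 - 5) - 29 ≡ 15. → (5, 15)
3A: (5, 15) + (35, 29). λ = (29 - 15)/(35 - 5) ≡ 14/30 mod 37. 30⁻¹ ≡ 21 (mod 37), so λ ≡ 35.
  x = λ² - 5 - 35 = 1225 - 40 ≡ 1; y = λ·(5 - 1) - 15 ≡ 14. → (1, 14)
3A = (1, 14).
Next 3B:
Repeated addition: build up to 3B.
2B: (33, 0) + (33, 0): same x and y₁ ≡ -y₂, so the sum is the point at infinity.
3B: the point at infinity + (33, 0) = (33, 0) (identity).
3B = (33, 0).
Finally 3A + 3B:
(1, 14) + (33, 0). λ = (0 - 14)/(33 - 1) ≡ 23/32 mod 37. 32⁻¹ ≡ 22 (mod 37), so λ ≡ 25.
  x = λ² - 1 - 33 = 625 - 34 ≡ 36; y = λ·(1 - 36) - 14 ≡ 36. → (36, 36)

(36, 36)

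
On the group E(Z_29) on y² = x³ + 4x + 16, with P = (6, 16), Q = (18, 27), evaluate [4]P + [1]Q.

(18, 2)

First 4P:
Repeated addition: build up to 4P.
2P: tangent at (6, 16): λ = (3·6² + 4)/(2·16) ≡ 25/3. 3⁻¹ ≡ 10 (mod 29), so λ ≡ 25·10 ≡ 18.
  x = λ² - 6 - 6 = 324 - 12 ≡ 22; y = λ·(6 - 22) - 16 ≡ 15. → (22, 15)
3P: (22, 15) + (6, 16). λ = (16 - 15)/(6 - 22) ≡ 1/13 mod 29. 13⁻¹ ≡ 9 (mod 29), so λ ≡ 9.
  x = λ² - 22 - 6 = 81 - 28 ≡ 24; y = λ·(22 - 24) - 15 ≡ 25. → (24, 25)
4P: (24, 25) + (6, 16). λ = (16 - 25)/(6 - 24) ≡ 20/11 mod 29. 11⁻¹ ≡ 8 (mod 29), so λ ≡ 15.
  x = λ² - 24 - 6 = 225 - 30 ≡ 21; y = λ·(24 - 21) - 25 ≡ 20. → (21, 20)
4P = (21, 20).
Finally 4P + Q:
(21, 20) + (18, 27). λ = (27 - 20)/(18 - 21) ≡ 7/26 mod 29. 26⁻¹ ≡ 19 (mod 29), so λ ≡ 17.
  x = λ² - 21 - 18 = 289 - 39 ≡ 18; y = λ·(21 - 18) - 20 ≡ 2. → (18, 2)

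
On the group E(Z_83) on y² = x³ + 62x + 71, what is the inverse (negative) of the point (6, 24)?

-(6, 24) = (6, -24 mod 83) = (6, 59).

(6, 59)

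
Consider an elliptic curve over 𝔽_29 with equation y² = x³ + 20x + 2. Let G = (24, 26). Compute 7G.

(4, 28)

Repeated addition: build up to 7G.
2G: tangent at (24, 26): λ = (3·24² + 20)/(2·26) ≡ 8/23. 23⁻¹ ≡ 24 (mod 29) since 23·24 = 552 ≡ 1, so λ ≡ 8·24 ≡ 18.
  x = λ² - 24 - 24 = 324 - 48 ≡ 15; y = λ·(24 - 15) - 26 ≡ 20. → (15, 20)
3G: (15, 20) + (24, 26). λ = (26 - 20)/(24 - 15) ≡ 6/9 mod 29. 9⁻¹ ≡ 13 (mod 29), so λ ≡ 20.
  x = λ² - 15 - 24 = 400 - 39 ≡ 13; y = λ·(15 - 13) - 20 ≡ 20. → (13, 20)
4G: (13, 20) + (24, 26). λ = (26 - 20)/(24 - 13) ≡ 6/11 mod 29. 11⁻¹ ≡ 8 (mod 29) since 11·8 = 88 ≡ 1, so λ ≡ 19.
  x = λ² - 13 - 24 = 361 - 37 ≡ 5; y = λ·(13 - 5) - 20 ≡ 16. → (5, 16)
5G: (5, 16) + (24, 26). λ = (26 - 16)/(24 - 5) ≡ 10/19 mod 29. 19⁻¹ ≡ 26 (mod 29) since 19·26 = 494 ≡ 1, so λ ≡ 28.
  x = λ² - 5 - 24 = 784 - 29 ≡ 1; y = λ·(5 - 1) - 16 ≡ 9. → (1, 9)
6G: (1, 9) + (24, 26). λ = (26 - 9)/(24 - 1) ≡ 17/23 mod 29. 23⁻¹ ≡ 24 (mod 29), so λ ≡ 2.
  x = λ² - 1 - 24 = 4 - 25 ≡ 8; y = λ·(1 - 8) - 9 ≡ 6. → (8, 6)
7G: (8, 6) + (24, 26). λ = (26 - 6)/(24 - 8) ≡ 20/16 mod 29. 16⁻¹ ≡ 20 (mod 29), so λ ≡ 23.
  x = λ² - 8 - 24 = 529 - 32 ≡ 4; y = λ·(8 - 4) - 6 ≡ 28. → (4, 28)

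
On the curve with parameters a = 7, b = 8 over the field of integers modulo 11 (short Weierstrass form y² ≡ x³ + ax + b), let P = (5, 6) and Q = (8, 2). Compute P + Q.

(5, 6) + (8, 2). λ = (2 - 6)/(8 - 5) ≡ 7/3 mod 11. 3⁻¹ ≡ 4 (mod 11), so λ ≡ 6.
  x = λ² - 5 - 8 = 36 - 13 ≡ 1; y = λ·(5 - 1) - 6 ≡ 7. → (1, 7)

(1, 7)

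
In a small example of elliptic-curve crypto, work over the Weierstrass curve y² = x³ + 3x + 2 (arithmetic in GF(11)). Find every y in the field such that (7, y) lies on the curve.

5, 6

x³ + 3x + 2 = 366 ≡ 3 (mod 11).
Square roots of 3 mod 11: 5 and 6 (since 5² = 25 ≡ 3).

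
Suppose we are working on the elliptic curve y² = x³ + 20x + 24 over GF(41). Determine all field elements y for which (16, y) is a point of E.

none

x³ + 20x + 24 = 4440 ≡ 12 (mod 41).
12 is a non-residue mod 41; no y exists.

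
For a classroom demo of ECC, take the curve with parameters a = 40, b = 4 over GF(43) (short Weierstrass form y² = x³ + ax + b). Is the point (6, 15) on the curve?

no

y² = 15² ≡ 10; x³ + 40x + 4 = 460 ≡ 30 (mod 43). 10 ≠ 30.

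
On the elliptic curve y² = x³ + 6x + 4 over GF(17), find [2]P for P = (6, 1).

(7, 10)

tangent at (6, 1): λ = (3·6² + 6)/(2·1) ≡ 12/2. 2⁻¹ ≡ 9 (mod 17), so λ ≡ 12·9 ≡ 6.
  x = λ² - 6 - 6 = 36 - 12 ≡ 7; y = λ·(6 - 7) - 1 ≡ 10. → (7, 10)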